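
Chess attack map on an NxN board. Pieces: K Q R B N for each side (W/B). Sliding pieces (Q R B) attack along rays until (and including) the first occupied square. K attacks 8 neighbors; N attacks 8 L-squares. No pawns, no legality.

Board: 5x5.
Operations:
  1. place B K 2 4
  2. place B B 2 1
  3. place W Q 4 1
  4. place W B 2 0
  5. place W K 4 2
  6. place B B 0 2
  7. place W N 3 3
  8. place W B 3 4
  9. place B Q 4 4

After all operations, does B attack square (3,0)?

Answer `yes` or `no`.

Answer: yes

Derivation:
Op 1: place BK@(2,4)
Op 2: place BB@(2,1)
Op 3: place WQ@(4,1)
Op 4: place WB@(2,0)
Op 5: place WK@(4,2)
Op 6: place BB@(0,2)
Op 7: place WN@(3,3)
Op 8: place WB@(3,4)
Op 9: place BQ@(4,4)
Per-piece attacks for B:
  BB@(0,2): attacks (1,3) (2,4) (1,1) (2,0) [ray(1,1) blocked at (2,4); ray(1,-1) blocked at (2,0)]
  BB@(2,1): attacks (3,2) (4,3) (3,0) (1,2) (0,3) (1,0)
  BK@(2,4): attacks (2,3) (3,4) (1,4) (3,3) (1,3)
  BQ@(4,4): attacks (4,3) (4,2) (3,4) (3,3) [ray(0,-1) blocked at (4,2); ray(-1,0) blocked at (3,4); ray(-1,-1) blocked at (3,3)]
B attacks (3,0): yes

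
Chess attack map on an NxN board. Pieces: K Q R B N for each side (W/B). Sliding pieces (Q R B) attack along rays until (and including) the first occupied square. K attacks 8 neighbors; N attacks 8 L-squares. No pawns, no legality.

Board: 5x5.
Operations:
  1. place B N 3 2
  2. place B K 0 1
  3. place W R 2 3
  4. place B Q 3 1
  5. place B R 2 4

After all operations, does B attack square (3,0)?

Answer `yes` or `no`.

Op 1: place BN@(3,2)
Op 2: place BK@(0,1)
Op 3: place WR@(2,3)
Op 4: place BQ@(3,1)
Op 5: place BR@(2,4)
Per-piece attacks for B:
  BK@(0,1): attacks (0,2) (0,0) (1,1) (1,2) (1,0)
  BR@(2,4): attacks (2,3) (3,4) (4,4) (1,4) (0,4) [ray(0,-1) blocked at (2,3)]
  BQ@(3,1): attacks (3,2) (3,0) (4,1) (2,1) (1,1) (0,1) (4,2) (4,0) (2,2) (1,3) (0,4) (2,0) [ray(0,1) blocked at (3,2); ray(-1,0) blocked at (0,1)]
  BN@(3,2): attacks (4,4) (2,4) (1,3) (4,0) (2,0) (1,1)
B attacks (3,0): yes

Answer: yes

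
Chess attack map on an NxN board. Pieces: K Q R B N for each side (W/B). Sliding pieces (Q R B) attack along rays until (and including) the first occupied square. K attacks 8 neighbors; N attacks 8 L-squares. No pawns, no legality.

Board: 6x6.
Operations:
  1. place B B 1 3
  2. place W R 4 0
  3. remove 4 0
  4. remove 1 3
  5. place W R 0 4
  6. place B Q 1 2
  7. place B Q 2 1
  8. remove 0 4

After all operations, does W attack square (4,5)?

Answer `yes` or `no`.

Op 1: place BB@(1,3)
Op 2: place WR@(4,0)
Op 3: remove (4,0)
Op 4: remove (1,3)
Op 5: place WR@(0,4)
Op 6: place BQ@(1,2)
Op 7: place BQ@(2,1)
Op 8: remove (0,4)
Per-piece attacks for W:
W attacks (4,5): no

Answer: no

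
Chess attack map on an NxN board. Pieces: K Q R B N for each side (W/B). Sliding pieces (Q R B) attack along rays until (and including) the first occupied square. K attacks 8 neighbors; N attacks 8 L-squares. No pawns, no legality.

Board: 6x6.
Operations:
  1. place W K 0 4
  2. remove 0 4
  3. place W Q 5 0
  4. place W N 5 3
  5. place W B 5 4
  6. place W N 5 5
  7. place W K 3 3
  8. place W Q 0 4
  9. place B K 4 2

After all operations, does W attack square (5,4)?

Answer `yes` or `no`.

Answer: yes

Derivation:
Op 1: place WK@(0,4)
Op 2: remove (0,4)
Op 3: place WQ@(5,0)
Op 4: place WN@(5,3)
Op 5: place WB@(5,4)
Op 6: place WN@(5,5)
Op 7: place WK@(3,3)
Op 8: place WQ@(0,4)
Op 9: place BK@(4,2)
Per-piece attacks for W:
  WQ@(0,4): attacks (0,5) (0,3) (0,2) (0,1) (0,0) (1,4) (2,4) (3,4) (4,4) (5,4) (1,5) (1,3) (2,2) (3,1) (4,0) [ray(1,0) blocked at (5,4)]
  WK@(3,3): attacks (3,4) (3,2) (4,3) (2,3) (4,4) (4,2) (2,4) (2,2)
  WQ@(5,0): attacks (5,1) (5,2) (5,3) (4,0) (3,0) (2,0) (1,0) (0,0) (4,1) (3,2) (2,3) (1,4) (0,5) [ray(0,1) blocked at (5,3)]
  WN@(5,3): attacks (4,5) (3,4) (4,1) (3,2)
  WB@(5,4): attacks (4,5) (4,3) (3,2) (2,1) (1,0)
  WN@(5,5): attacks (4,3) (3,4)
W attacks (5,4): yes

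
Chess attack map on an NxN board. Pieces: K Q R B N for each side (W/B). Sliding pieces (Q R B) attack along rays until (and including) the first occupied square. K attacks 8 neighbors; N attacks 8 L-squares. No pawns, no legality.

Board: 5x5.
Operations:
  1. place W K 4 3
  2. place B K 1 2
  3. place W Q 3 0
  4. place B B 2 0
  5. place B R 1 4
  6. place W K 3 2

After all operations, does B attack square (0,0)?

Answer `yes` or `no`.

Answer: no

Derivation:
Op 1: place WK@(4,3)
Op 2: place BK@(1,2)
Op 3: place WQ@(3,0)
Op 4: place BB@(2,0)
Op 5: place BR@(1,4)
Op 6: place WK@(3,2)
Per-piece attacks for B:
  BK@(1,2): attacks (1,3) (1,1) (2,2) (0,2) (2,3) (2,1) (0,3) (0,1)
  BR@(1,4): attacks (1,3) (1,2) (2,4) (3,4) (4,4) (0,4) [ray(0,-1) blocked at (1,2)]
  BB@(2,0): attacks (3,1) (4,2) (1,1) (0,2)
B attacks (0,0): no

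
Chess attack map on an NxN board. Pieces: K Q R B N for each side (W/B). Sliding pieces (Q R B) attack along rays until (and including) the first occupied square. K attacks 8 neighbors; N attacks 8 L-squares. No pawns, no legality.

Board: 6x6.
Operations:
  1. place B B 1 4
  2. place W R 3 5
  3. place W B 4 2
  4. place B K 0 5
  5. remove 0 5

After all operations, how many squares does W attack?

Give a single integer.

Answer: 14

Derivation:
Op 1: place BB@(1,4)
Op 2: place WR@(3,5)
Op 3: place WB@(4,2)
Op 4: place BK@(0,5)
Op 5: remove (0,5)
Per-piece attacks for W:
  WR@(3,5): attacks (3,4) (3,3) (3,2) (3,1) (3,0) (4,5) (5,5) (2,5) (1,5) (0,5)
  WB@(4,2): attacks (5,3) (5,1) (3,3) (2,4) (1,5) (3,1) (2,0)
Union (14 distinct): (0,5) (1,5) (2,0) (2,4) (2,5) (3,0) (3,1) (3,2) (3,3) (3,4) (4,5) (5,1) (5,3) (5,5)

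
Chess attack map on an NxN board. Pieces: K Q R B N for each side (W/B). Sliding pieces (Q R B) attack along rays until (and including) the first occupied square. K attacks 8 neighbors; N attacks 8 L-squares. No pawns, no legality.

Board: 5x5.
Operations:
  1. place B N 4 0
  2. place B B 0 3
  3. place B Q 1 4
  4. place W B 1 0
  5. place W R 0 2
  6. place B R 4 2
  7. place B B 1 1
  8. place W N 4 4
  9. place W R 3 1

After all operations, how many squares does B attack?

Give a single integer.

Answer: 21

Derivation:
Op 1: place BN@(4,0)
Op 2: place BB@(0,3)
Op 3: place BQ@(1,4)
Op 4: place WB@(1,0)
Op 5: place WR@(0,2)
Op 6: place BR@(4,2)
Op 7: place BB@(1,1)
Op 8: place WN@(4,4)
Op 9: place WR@(3,1)
Per-piece attacks for B:
  BB@(0,3): attacks (1,4) (1,2) (2,1) (3,0) [ray(1,1) blocked at (1,4)]
  BB@(1,1): attacks (2,2) (3,3) (4,4) (2,0) (0,2) (0,0) [ray(1,1) blocked at (4,4); ray(-1,1) blocked at (0,2)]
  BQ@(1,4): attacks (1,3) (1,2) (1,1) (2,4) (3,4) (4,4) (0,4) (2,3) (3,2) (4,1) (0,3) [ray(0,-1) blocked at (1,1); ray(1,0) blocked at (4,4); ray(-1,-1) blocked at (0,3)]
  BN@(4,0): attacks (3,2) (2,1)
  BR@(4,2): attacks (4,3) (4,4) (4,1) (4,0) (3,2) (2,2) (1,2) (0,2) [ray(0,1) blocked at (4,4); ray(0,-1) blocked at (4,0); ray(-1,0) blocked at (0,2)]
Union (21 distinct): (0,0) (0,2) (0,3) (0,4) (1,1) (1,2) (1,3) (1,4) (2,0) (2,1) (2,2) (2,3) (2,4) (3,0) (3,2) (3,3) (3,4) (4,0) (4,1) (4,3) (4,4)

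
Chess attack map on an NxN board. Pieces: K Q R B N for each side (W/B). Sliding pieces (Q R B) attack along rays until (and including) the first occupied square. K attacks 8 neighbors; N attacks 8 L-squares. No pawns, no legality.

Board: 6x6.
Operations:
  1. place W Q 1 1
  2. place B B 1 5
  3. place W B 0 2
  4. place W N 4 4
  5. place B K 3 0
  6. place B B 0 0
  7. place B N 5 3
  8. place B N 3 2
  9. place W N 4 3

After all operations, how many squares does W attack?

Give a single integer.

Op 1: place WQ@(1,1)
Op 2: place BB@(1,5)
Op 3: place WB@(0,2)
Op 4: place WN@(4,4)
Op 5: place BK@(3,0)
Op 6: place BB@(0,0)
Op 7: place BN@(5,3)
Op 8: place BN@(3,2)
Op 9: place WN@(4,3)
Per-piece attacks for W:
  WB@(0,2): attacks (1,3) (2,4) (3,5) (1,1) [ray(1,-1) blocked at (1,1)]
  WQ@(1,1): attacks (1,2) (1,3) (1,4) (1,5) (1,0) (2,1) (3,1) (4,1) (5,1) (0,1) (2,2) (3,3) (4,4) (2,0) (0,2) (0,0) [ray(0,1) blocked at (1,5); ray(1,1) blocked at (4,4); ray(-1,1) blocked at (0,2); ray(-1,-1) blocked at (0,0)]
  WN@(4,3): attacks (5,5) (3,5) (2,4) (5,1) (3,1) (2,2)
  WN@(4,4): attacks (2,5) (5,2) (3,2) (2,3)
Union (24 distinct): (0,0) (0,1) (0,2) (1,0) (1,1) (1,2) (1,3) (1,4) (1,5) (2,0) (2,1) (2,2) (2,3) (2,4) (2,5) (3,1) (3,2) (3,3) (3,5) (4,1) (4,4) (5,1) (5,2) (5,5)

Answer: 24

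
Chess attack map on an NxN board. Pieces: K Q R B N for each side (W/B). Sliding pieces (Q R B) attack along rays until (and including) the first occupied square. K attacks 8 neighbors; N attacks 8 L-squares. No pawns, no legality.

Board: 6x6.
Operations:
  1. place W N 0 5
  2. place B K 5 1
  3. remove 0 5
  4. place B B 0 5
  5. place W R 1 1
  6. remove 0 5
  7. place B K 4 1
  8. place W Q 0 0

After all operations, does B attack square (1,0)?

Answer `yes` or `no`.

Op 1: place WN@(0,5)
Op 2: place BK@(5,1)
Op 3: remove (0,5)
Op 4: place BB@(0,5)
Op 5: place WR@(1,1)
Op 6: remove (0,5)
Op 7: place BK@(4,1)
Op 8: place WQ@(0,0)
Per-piece attacks for B:
  BK@(4,1): attacks (4,2) (4,0) (5,1) (3,1) (5,2) (5,0) (3,2) (3,0)
  BK@(5,1): attacks (5,2) (5,0) (4,1) (4,2) (4,0)
B attacks (1,0): no

Answer: no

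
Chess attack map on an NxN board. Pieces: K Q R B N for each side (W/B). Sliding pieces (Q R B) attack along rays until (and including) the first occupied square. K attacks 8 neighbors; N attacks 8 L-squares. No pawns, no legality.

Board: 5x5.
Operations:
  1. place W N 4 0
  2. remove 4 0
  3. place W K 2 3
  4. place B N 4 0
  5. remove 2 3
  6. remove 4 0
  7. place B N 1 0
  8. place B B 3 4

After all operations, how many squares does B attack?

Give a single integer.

Answer: 7

Derivation:
Op 1: place WN@(4,0)
Op 2: remove (4,0)
Op 3: place WK@(2,3)
Op 4: place BN@(4,0)
Op 5: remove (2,3)
Op 6: remove (4,0)
Op 7: place BN@(1,0)
Op 8: place BB@(3,4)
Per-piece attacks for B:
  BN@(1,0): attacks (2,2) (3,1) (0,2)
  BB@(3,4): attacks (4,3) (2,3) (1,2) (0,1)
Union (7 distinct): (0,1) (0,2) (1,2) (2,2) (2,3) (3,1) (4,3)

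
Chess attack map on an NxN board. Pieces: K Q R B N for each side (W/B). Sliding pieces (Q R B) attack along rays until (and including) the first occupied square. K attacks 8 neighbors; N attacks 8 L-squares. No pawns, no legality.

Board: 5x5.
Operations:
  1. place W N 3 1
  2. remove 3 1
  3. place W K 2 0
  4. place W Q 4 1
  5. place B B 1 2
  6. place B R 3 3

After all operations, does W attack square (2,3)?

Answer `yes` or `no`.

Op 1: place WN@(3,1)
Op 2: remove (3,1)
Op 3: place WK@(2,0)
Op 4: place WQ@(4,1)
Op 5: place BB@(1,2)
Op 6: place BR@(3,3)
Per-piece attacks for W:
  WK@(2,0): attacks (2,1) (3,0) (1,0) (3,1) (1,1)
  WQ@(4,1): attacks (4,2) (4,3) (4,4) (4,0) (3,1) (2,1) (1,1) (0,1) (3,2) (2,3) (1,4) (3,0)
W attacks (2,3): yes

Answer: yes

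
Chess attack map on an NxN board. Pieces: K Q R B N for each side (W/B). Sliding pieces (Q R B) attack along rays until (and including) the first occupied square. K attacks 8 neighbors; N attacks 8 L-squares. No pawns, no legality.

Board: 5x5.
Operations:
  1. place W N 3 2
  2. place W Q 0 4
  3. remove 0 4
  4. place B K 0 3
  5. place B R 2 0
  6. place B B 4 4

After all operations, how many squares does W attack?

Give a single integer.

Op 1: place WN@(3,2)
Op 2: place WQ@(0,4)
Op 3: remove (0,4)
Op 4: place BK@(0,3)
Op 5: place BR@(2,0)
Op 6: place BB@(4,4)
Per-piece attacks for W:
  WN@(3,2): attacks (4,4) (2,4) (1,3) (4,0) (2,0) (1,1)
Union (6 distinct): (1,1) (1,3) (2,0) (2,4) (4,0) (4,4)

Answer: 6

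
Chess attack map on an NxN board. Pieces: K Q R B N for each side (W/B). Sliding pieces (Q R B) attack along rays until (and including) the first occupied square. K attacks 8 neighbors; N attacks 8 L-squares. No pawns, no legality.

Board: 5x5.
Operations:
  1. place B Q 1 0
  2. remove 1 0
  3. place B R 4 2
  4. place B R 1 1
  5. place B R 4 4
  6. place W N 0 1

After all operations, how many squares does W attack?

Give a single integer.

Answer: 3

Derivation:
Op 1: place BQ@(1,0)
Op 2: remove (1,0)
Op 3: place BR@(4,2)
Op 4: place BR@(1,1)
Op 5: place BR@(4,4)
Op 6: place WN@(0,1)
Per-piece attacks for W:
  WN@(0,1): attacks (1,3) (2,2) (2,0)
Union (3 distinct): (1,3) (2,0) (2,2)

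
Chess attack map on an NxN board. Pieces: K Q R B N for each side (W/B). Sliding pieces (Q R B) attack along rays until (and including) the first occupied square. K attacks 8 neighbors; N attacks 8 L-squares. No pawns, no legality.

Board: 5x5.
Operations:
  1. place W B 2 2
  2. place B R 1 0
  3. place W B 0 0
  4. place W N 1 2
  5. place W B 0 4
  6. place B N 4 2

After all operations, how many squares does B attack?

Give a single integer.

Answer: 9

Derivation:
Op 1: place WB@(2,2)
Op 2: place BR@(1,0)
Op 3: place WB@(0,0)
Op 4: place WN@(1,2)
Op 5: place WB@(0,4)
Op 6: place BN@(4,2)
Per-piece attacks for B:
  BR@(1,0): attacks (1,1) (1,2) (2,0) (3,0) (4,0) (0,0) [ray(0,1) blocked at (1,2); ray(-1,0) blocked at (0,0)]
  BN@(4,2): attacks (3,4) (2,3) (3,0) (2,1)
Union (9 distinct): (0,0) (1,1) (1,2) (2,0) (2,1) (2,3) (3,0) (3,4) (4,0)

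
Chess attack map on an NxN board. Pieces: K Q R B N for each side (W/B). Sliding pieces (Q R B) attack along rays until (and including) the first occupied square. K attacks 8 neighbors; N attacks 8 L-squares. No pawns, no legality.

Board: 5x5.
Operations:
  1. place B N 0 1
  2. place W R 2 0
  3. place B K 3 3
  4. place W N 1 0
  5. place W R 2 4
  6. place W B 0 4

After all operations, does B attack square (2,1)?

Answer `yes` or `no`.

Op 1: place BN@(0,1)
Op 2: place WR@(2,0)
Op 3: place BK@(3,3)
Op 4: place WN@(1,0)
Op 5: place WR@(2,4)
Op 6: place WB@(0,4)
Per-piece attacks for B:
  BN@(0,1): attacks (1,3) (2,2) (2,0)
  BK@(3,3): attacks (3,4) (3,2) (4,3) (2,3) (4,4) (4,2) (2,4) (2,2)
B attacks (2,1): no

Answer: no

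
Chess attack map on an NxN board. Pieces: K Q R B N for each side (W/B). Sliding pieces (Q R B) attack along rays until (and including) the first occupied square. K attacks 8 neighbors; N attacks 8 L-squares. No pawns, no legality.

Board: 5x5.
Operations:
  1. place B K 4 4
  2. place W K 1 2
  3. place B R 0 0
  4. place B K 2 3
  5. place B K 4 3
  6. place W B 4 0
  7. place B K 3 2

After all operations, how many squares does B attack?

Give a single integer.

Answer: 23

Derivation:
Op 1: place BK@(4,4)
Op 2: place WK@(1,2)
Op 3: place BR@(0,0)
Op 4: place BK@(2,3)
Op 5: place BK@(4,3)
Op 6: place WB@(4,0)
Op 7: place BK@(3,2)
Per-piece attacks for B:
  BR@(0,0): attacks (0,1) (0,2) (0,3) (0,4) (1,0) (2,0) (3,0) (4,0) [ray(1,0) blocked at (4,0)]
  BK@(2,3): attacks (2,4) (2,2) (3,3) (1,3) (3,4) (3,2) (1,4) (1,2)
  BK@(3,2): attacks (3,3) (3,1) (4,2) (2,2) (4,3) (4,1) (2,3) (2,1)
  BK@(4,3): attacks (4,4) (4,2) (3,3) (3,4) (3,2)
  BK@(4,4): attacks (4,3) (3,4) (3,3)
Union (23 distinct): (0,1) (0,2) (0,3) (0,4) (1,0) (1,2) (1,3) (1,4) (2,0) (2,1) (2,2) (2,3) (2,4) (3,0) (3,1) (3,2) (3,3) (3,4) (4,0) (4,1) (4,2) (4,3) (4,4)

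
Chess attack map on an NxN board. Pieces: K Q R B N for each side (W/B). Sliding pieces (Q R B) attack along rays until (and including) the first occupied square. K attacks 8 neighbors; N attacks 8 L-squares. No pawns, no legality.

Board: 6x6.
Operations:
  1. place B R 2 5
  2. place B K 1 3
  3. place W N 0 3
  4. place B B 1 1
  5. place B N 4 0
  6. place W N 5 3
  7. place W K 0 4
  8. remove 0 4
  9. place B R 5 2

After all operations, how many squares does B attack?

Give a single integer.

Op 1: place BR@(2,5)
Op 2: place BK@(1,3)
Op 3: place WN@(0,3)
Op 4: place BB@(1,1)
Op 5: place BN@(4,0)
Op 6: place WN@(5,3)
Op 7: place WK@(0,4)
Op 8: remove (0,4)
Op 9: place BR@(5,2)
Per-piece attacks for B:
  BB@(1,1): attacks (2,2) (3,3) (4,4) (5,5) (2,0) (0,2) (0,0)
  BK@(1,3): attacks (1,4) (1,2) (2,3) (0,3) (2,4) (2,2) (0,4) (0,2)
  BR@(2,5): attacks (2,4) (2,3) (2,2) (2,1) (2,0) (3,5) (4,5) (5,5) (1,5) (0,5)
  BN@(4,0): attacks (5,2) (3,2) (2,1)
  BR@(5,2): attacks (5,3) (5,1) (5,0) (4,2) (3,2) (2,2) (1,2) (0,2) [ray(0,1) blocked at (5,3)]
Union (24 distinct): (0,0) (0,2) (0,3) (0,4) (0,5) (1,2) (1,4) (1,5) (2,0) (2,1) (2,2) (2,3) (2,4) (3,2) (3,3) (3,5) (4,2) (4,4) (4,5) (5,0) (5,1) (5,2) (5,3) (5,5)

Answer: 24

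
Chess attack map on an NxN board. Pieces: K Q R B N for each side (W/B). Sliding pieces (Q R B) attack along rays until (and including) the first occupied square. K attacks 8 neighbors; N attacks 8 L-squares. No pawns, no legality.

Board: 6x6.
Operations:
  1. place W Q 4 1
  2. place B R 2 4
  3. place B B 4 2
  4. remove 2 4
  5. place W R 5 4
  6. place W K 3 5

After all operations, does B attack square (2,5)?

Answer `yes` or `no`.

Op 1: place WQ@(4,1)
Op 2: place BR@(2,4)
Op 3: place BB@(4,2)
Op 4: remove (2,4)
Op 5: place WR@(5,4)
Op 6: place WK@(3,5)
Per-piece attacks for B:
  BB@(4,2): attacks (5,3) (5,1) (3,3) (2,4) (1,5) (3,1) (2,0)
B attacks (2,5): no

Answer: no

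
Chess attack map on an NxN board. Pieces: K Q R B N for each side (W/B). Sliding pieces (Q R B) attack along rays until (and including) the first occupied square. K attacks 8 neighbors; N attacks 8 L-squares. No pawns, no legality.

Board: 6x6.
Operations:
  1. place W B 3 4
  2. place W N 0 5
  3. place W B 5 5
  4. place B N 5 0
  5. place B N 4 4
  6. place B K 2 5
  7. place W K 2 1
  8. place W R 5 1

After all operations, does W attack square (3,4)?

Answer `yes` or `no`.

Answer: no

Derivation:
Op 1: place WB@(3,4)
Op 2: place WN@(0,5)
Op 3: place WB@(5,5)
Op 4: place BN@(5,0)
Op 5: place BN@(4,4)
Op 6: place BK@(2,5)
Op 7: place WK@(2,1)
Op 8: place WR@(5,1)
Per-piece attacks for W:
  WN@(0,5): attacks (1,3) (2,4)
  WK@(2,1): attacks (2,2) (2,0) (3,1) (1,1) (3,2) (3,0) (1,2) (1,0)
  WB@(3,4): attacks (4,5) (4,3) (5,2) (2,5) (2,3) (1,2) (0,1) [ray(-1,1) blocked at (2,5)]
  WR@(5,1): attacks (5,2) (5,3) (5,4) (5,5) (5,0) (4,1) (3,1) (2,1) [ray(0,1) blocked at (5,5); ray(0,-1) blocked at (5,0); ray(-1,0) blocked at (2,1)]
  WB@(5,5): attacks (4,4) [ray(-1,-1) blocked at (4,4)]
W attacks (3,4): no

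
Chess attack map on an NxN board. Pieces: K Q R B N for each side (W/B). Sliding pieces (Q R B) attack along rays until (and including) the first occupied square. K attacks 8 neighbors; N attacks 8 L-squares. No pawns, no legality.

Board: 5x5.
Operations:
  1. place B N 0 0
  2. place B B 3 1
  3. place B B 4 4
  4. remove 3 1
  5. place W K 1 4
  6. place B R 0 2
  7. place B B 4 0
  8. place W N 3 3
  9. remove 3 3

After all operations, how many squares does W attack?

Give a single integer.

Op 1: place BN@(0,0)
Op 2: place BB@(3,1)
Op 3: place BB@(4,4)
Op 4: remove (3,1)
Op 5: place WK@(1,4)
Op 6: place BR@(0,2)
Op 7: place BB@(4,0)
Op 8: place WN@(3,3)
Op 9: remove (3,3)
Per-piece attacks for W:
  WK@(1,4): attacks (1,3) (2,4) (0,4) (2,3) (0,3)
Union (5 distinct): (0,3) (0,4) (1,3) (2,3) (2,4)

Answer: 5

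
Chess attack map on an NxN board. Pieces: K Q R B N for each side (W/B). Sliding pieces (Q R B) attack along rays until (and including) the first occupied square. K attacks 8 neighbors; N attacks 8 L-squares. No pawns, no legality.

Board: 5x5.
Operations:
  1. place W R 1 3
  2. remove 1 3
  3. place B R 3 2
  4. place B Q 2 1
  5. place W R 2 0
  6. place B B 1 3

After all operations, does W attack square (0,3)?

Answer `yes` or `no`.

Answer: no

Derivation:
Op 1: place WR@(1,3)
Op 2: remove (1,3)
Op 3: place BR@(3,2)
Op 4: place BQ@(2,1)
Op 5: place WR@(2,0)
Op 6: place BB@(1,3)
Per-piece attacks for W:
  WR@(2,0): attacks (2,1) (3,0) (4,0) (1,0) (0,0) [ray(0,1) blocked at (2,1)]
W attacks (0,3): no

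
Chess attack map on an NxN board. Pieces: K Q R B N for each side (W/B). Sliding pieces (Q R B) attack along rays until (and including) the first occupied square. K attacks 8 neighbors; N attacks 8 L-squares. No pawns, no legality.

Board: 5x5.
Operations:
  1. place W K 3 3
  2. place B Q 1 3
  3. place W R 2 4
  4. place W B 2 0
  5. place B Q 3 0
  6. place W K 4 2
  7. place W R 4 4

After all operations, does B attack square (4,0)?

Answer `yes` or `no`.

Op 1: place WK@(3,3)
Op 2: place BQ@(1,3)
Op 3: place WR@(2,4)
Op 4: place WB@(2,0)
Op 5: place BQ@(3,0)
Op 6: place WK@(4,2)
Op 7: place WR@(4,4)
Per-piece attacks for B:
  BQ@(1,3): attacks (1,4) (1,2) (1,1) (1,0) (2,3) (3,3) (0,3) (2,4) (2,2) (3,1) (4,0) (0,4) (0,2) [ray(1,0) blocked at (3,3); ray(1,1) blocked at (2,4)]
  BQ@(3,0): attacks (3,1) (3,2) (3,3) (4,0) (2,0) (4,1) (2,1) (1,2) (0,3) [ray(0,1) blocked at (3,3); ray(-1,0) blocked at (2,0)]
B attacks (4,0): yes

Answer: yes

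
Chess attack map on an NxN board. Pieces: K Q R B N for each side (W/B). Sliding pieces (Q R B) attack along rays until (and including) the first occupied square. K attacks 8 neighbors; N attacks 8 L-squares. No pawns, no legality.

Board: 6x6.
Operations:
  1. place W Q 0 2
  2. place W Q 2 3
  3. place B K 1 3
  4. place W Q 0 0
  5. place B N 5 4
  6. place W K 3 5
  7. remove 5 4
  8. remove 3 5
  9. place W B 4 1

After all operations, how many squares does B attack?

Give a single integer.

Answer: 8

Derivation:
Op 1: place WQ@(0,2)
Op 2: place WQ@(2,3)
Op 3: place BK@(1,3)
Op 4: place WQ@(0,0)
Op 5: place BN@(5,4)
Op 6: place WK@(3,5)
Op 7: remove (5,4)
Op 8: remove (3,5)
Op 9: place WB@(4,1)
Per-piece attacks for B:
  BK@(1,3): attacks (1,4) (1,2) (2,3) (0,3) (2,4) (2,2) (0,4) (0,2)
Union (8 distinct): (0,2) (0,3) (0,4) (1,2) (1,4) (2,2) (2,3) (2,4)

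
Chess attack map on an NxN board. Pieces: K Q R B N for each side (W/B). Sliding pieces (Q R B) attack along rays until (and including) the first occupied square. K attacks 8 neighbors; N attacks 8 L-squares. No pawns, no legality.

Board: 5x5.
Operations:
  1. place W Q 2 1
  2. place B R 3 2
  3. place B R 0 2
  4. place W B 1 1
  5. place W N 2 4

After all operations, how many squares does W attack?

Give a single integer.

Op 1: place WQ@(2,1)
Op 2: place BR@(3,2)
Op 3: place BR@(0,2)
Op 4: place WB@(1,1)
Op 5: place WN@(2,4)
Per-piece attacks for W:
  WB@(1,1): attacks (2,2) (3,3) (4,4) (2,0) (0,2) (0,0) [ray(-1,1) blocked at (0,2)]
  WQ@(2,1): attacks (2,2) (2,3) (2,4) (2,0) (3,1) (4,1) (1,1) (3,2) (3,0) (1,2) (0,3) (1,0) [ray(0,1) blocked at (2,4); ray(-1,0) blocked at (1,1); ray(1,1) blocked at (3,2)]
  WN@(2,4): attacks (3,2) (4,3) (1,2) (0,3)
Union (17 distinct): (0,0) (0,2) (0,3) (1,0) (1,1) (1,2) (2,0) (2,2) (2,3) (2,4) (3,0) (3,1) (3,2) (3,3) (4,1) (4,3) (4,4)

Answer: 17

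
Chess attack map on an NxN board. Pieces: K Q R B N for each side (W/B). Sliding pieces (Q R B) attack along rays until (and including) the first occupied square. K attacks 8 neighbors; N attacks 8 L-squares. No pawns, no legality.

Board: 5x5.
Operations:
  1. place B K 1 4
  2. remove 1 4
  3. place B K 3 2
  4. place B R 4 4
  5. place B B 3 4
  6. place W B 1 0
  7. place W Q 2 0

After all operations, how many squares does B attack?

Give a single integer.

Op 1: place BK@(1,4)
Op 2: remove (1,4)
Op 3: place BK@(3,2)
Op 4: place BR@(4,4)
Op 5: place BB@(3,4)
Op 6: place WB@(1,0)
Op 7: place WQ@(2,0)
Per-piece attacks for B:
  BK@(3,2): attacks (3,3) (3,1) (4,2) (2,2) (4,3) (4,1) (2,3) (2,1)
  BB@(3,4): attacks (4,3) (2,3) (1,2) (0,1)
  BR@(4,4): attacks (4,3) (4,2) (4,1) (4,0) (3,4) [ray(-1,0) blocked at (3,4)]
Union (12 distinct): (0,1) (1,2) (2,1) (2,2) (2,3) (3,1) (3,3) (3,4) (4,0) (4,1) (4,2) (4,3)

Answer: 12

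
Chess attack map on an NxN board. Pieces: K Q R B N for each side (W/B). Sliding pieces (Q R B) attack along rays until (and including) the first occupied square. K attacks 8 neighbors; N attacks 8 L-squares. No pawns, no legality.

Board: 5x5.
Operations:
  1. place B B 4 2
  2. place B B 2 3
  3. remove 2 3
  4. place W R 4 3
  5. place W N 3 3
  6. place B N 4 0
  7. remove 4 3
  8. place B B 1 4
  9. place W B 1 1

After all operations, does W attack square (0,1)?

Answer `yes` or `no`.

Answer: no

Derivation:
Op 1: place BB@(4,2)
Op 2: place BB@(2,3)
Op 3: remove (2,3)
Op 4: place WR@(4,3)
Op 5: place WN@(3,3)
Op 6: place BN@(4,0)
Op 7: remove (4,3)
Op 8: place BB@(1,4)
Op 9: place WB@(1,1)
Per-piece attacks for W:
  WB@(1,1): attacks (2,2) (3,3) (2,0) (0,2) (0,0) [ray(1,1) blocked at (3,3)]
  WN@(3,3): attacks (1,4) (4,1) (2,1) (1,2)
W attacks (0,1): no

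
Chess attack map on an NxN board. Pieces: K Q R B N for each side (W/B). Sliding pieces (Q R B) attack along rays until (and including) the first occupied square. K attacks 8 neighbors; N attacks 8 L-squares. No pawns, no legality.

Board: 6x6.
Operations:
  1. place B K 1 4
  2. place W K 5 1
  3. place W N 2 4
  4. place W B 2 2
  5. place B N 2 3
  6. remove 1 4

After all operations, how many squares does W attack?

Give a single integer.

Answer: 19

Derivation:
Op 1: place BK@(1,4)
Op 2: place WK@(5,1)
Op 3: place WN@(2,4)
Op 4: place WB@(2,2)
Op 5: place BN@(2,3)
Op 6: remove (1,4)
Per-piece attacks for W:
  WB@(2,2): attacks (3,3) (4,4) (5,5) (3,1) (4,0) (1,3) (0,4) (1,1) (0,0)
  WN@(2,4): attacks (4,5) (0,5) (3,2) (4,3) (1,2) (0,3)
  WK@(5,1): attacks (5,2) (5,0) (4,1) (4,2) (4,0)
Union (19 distinct): (0,0) (0,3) (0,4) (0,5) (1,1) (1,2) (1,3) (3,1) (3,2) (3,3) (4,0) (4,1) (4,2) (4,3) (4,4) (4,5) (5,0) (5,2) (5,5)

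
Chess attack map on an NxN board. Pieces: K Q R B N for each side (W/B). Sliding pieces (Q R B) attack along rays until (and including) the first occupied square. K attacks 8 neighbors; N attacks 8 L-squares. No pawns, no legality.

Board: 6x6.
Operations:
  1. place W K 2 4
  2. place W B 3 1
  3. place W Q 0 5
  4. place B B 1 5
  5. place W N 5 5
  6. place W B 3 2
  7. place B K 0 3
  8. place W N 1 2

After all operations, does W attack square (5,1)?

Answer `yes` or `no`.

Answer: no

Derivation:
Op 1: place WK@(2,4)
Op 2: place WB@(3,1)
Op 3: place WQ@(0,5)
Op 4: place BB@(1,5)
Op 5: place WN@(5,5)
Op 6: place WB@(3,2)
Op 7: place BK@(0,3)
Op 8: place WN@(1,2)
Per-piece attacks for W:
  WQ@(0,5): attacks (0,4) (0,3) (1,5) (1,4) (2,3) (3,2) [ray(0,-1) blocked at (0,3); ray(1,0) blocked at (1,5); ray(1,-1) blocked at (3,2)]
  WN@(1,2): attacks (2,4) (3,3) (0,4) (2,0) (3,1) (0,0)
  WK@(2,4): attacks (2,5) (2,3) (3,4) (1,4) (3,5) (3,3) (1,5) (1,3)
  WB@(3,1): attacks (4,2) (5,3) (4,0) (2,2) (1,3) (0,4) (2,0)
  WB@(3,2): attacks (4,3) (5,4) (4,1) (5,0) (2,3) (1,4) (0,5) (2,1) (1,0) [ray(-1,1) blocked at (0,5)]
  WN@(5,5): attacks (4,3) (3,4)
W attacks (5,1): no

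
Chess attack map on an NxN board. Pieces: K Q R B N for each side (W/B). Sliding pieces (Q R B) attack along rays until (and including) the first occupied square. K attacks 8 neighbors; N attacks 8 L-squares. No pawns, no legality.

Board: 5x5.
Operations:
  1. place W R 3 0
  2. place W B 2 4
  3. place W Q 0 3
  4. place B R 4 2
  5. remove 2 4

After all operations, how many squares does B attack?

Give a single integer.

Answer: 8

Derivation:
Op 1: place WR@(3,0)
Op 2: place WB@(2,4)
Op 3: place WQ@(0,3)
Op 4: place BR@(4,2)
Op 5: remove (2,4)
Per-piece attacks for B:
  BR@(4,2): attacks (4,3) (4,4) (4,1) (4,0) (3,2) (2,2) (1,2) (0,2)
Union (8 distinct): (0,2) (1,2) (2,2) (3,2) (4,0) (4,1) (4,3) (4,4)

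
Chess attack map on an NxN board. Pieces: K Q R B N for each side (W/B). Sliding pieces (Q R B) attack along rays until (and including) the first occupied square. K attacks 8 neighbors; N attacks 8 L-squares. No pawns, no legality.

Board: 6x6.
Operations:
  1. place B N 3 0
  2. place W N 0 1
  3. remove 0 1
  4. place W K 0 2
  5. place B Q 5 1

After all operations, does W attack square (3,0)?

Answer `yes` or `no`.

Answer: no

Derivation:
Op 1: place BN@(3,0)
Op 2: place WN@(0,1)
Op 3: remove (0,1)
Op 4: place WK@(0,2)
Op 5: place BQ@(5,1)
Per-piece attacks for W:
  WK@(0,2): attacks (0,3) (0,1) (1,2) (1,3) (1,1)
W attacks (3,0): no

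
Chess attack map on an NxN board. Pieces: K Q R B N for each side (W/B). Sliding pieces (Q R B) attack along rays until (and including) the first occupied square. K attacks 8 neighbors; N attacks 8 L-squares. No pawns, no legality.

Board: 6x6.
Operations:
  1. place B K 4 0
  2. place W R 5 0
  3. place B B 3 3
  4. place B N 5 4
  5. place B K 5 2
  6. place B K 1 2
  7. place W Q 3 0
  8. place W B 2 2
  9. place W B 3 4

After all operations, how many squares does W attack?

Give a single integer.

Op 1: place BK@(4,0)
Op 2: place WR@(5,0)
Op 3: place BB@(3,3)
Op 4: place BN@(5,4)
Op 5: place BK@(5,2)
Op 6: place BK@(1,2)
Op 7: place WQ@(3,0)
Op 8: place WB@(2,2)
Op 9: place WB@(3,4)
Per-piece attacks for W:
  WB@(2,2): attacks (3,3) (3,1) (4,0) (1,3) (0,4) (1,1) (0,0) [ray(1,1) blocked at (3,3); ray(1,-1) blocked at (4,0)]
  WQ@(3,0): attacks (3,1) (3,2) (3,3) (4,0) (2,0) (1,0) (0,0) (4,1) (5,2) (2,1) (1,2) [ray(0,1) blocked at (3,3); ray(1,0) blocked at (4,0); ray(1,1) blocked at (5,2); ray(-1,1) blocked at (1,2)]
  WB@(3,4): attacks (4,5) (4,3) (5,2) (2,5) (2,3) (1,2) [ray(1,-1) blocked at (5,2); ray(-1,-1) blocked at (1,2)]
  WR@(5,0): attacks (5,1) (5,2) (4,0) [ray(0,1) blocked at (5,2); ray(-1,0) blocked at (4,0)]
Union (19 distinct): (0,0) (0,4) (1,0) (1,1) (1,2) (1,3) (2,0) (2,1) (2,3) (2,5) (3,1) (3,2) (3,3) (4,0) (4,1) (4,3) (4,5) (5,1) (5,2)

Answer: 19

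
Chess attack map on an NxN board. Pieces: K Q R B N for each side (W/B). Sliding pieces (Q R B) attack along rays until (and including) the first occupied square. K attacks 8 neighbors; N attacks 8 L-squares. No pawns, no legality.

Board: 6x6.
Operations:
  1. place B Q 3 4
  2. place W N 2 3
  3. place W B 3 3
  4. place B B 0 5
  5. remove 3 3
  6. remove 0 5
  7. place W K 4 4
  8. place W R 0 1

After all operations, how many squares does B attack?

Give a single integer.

Answer: 14

Derivation:
Op 1: place BQ@(3,4)
Op 2: place WN@(2,3)
Op 3: place WB@(3,3)
Op 4: place BB@(0,5)
Op 5: remove (3,3)
Op 6: remove (0,5)
Op 7: place WK@(4,4)
Op 8: place WR@(0,1)
Per-piece attacks for B:
  BQ@(3,4): attacks (3,5) (3,3) (3,2) (3,1) (3,0) (4,4) (2,4) (1,4) (0,4) (4,5) (4,3) (5,2) (2,5) (2,3) [ray(1,0) blocked at (4,4); ray(-1,-1) blocked at (2,3)]
Union (14 distinct): (0,4) (1,4) (2,3) (2,4) (2,5) (3,0) (3,1) (3,2) (3,3) (3,5) (4,3) (4,4) (4,5) (5,2)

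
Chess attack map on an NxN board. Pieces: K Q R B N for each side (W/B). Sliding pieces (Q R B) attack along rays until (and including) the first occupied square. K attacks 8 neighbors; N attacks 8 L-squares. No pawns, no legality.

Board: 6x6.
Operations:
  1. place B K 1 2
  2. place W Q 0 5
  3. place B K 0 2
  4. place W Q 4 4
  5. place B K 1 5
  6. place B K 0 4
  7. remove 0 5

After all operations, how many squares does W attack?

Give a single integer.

Answer: 17

Derivation:
Op 1: place BK@(1,2)
Op 2: place WQ@(0,5)
Op 3: place BK@(0,2)
Op 4: place WQ@(4,4)
Op 5: place BK@(1,5)
Op 6: place BK@(0,4)
Op 7: remove (0,5)
Per-piece attacks for W:
  WQ@(4,4): attacks (4,5) (4,3) (4,2) (4,1) (4,0) (5,4) (3,4) (2,4) (1,4) (0,4) (5,5) (5,3) (3,5) (3,3) (2,2) (1,1) (0,0) [ray(-1,0) blocked at (0,4)]
Union (17 distinct): (0,0) (0,4) (1,1) (1,4) (2,2) (2,4) (3,3) (3,4) (3,5) (4,0) (4,1) (4,2) (4,3) (4,5) (5,3) (5,4) (5,5)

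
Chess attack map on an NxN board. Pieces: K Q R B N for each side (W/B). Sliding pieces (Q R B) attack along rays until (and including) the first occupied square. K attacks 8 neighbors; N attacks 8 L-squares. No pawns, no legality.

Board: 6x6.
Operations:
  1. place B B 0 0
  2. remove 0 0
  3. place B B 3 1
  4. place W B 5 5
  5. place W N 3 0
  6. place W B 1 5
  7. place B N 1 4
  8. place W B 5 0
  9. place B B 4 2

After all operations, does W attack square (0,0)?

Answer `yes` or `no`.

Answer: yes

Derivation:
Op 1: place BB@(0,0)
Op 2: remove (0,0)
Op 3: place BB@(3,1)
Op 4: place WB@(5,5)
Op 5: place WN@(3,0)
Op 6: place WB@(1,5)
Op 7: place BN@(1,4)
Op 8: place WB@(5,0)
Op 9: place BB@(4,2)
Per-piece attacks for W:
  WB@(1,5): attacks (2,4) (3,3) (4,2) (0,4) [ray(1,-1) blocked at (4,2)]
  WN@(3,0): attacks (4,2) (5,1) (2,2) (1,1)
  WB@(5,0): attacks (4,1) (3,2) (2,3) (1,4) [ray(-1,1) blocked at (1,4)]
  WB@(5,5): attacks (4,4) (3,3) (2,2) (1,1) (0,0)
W attacks (0,0): yes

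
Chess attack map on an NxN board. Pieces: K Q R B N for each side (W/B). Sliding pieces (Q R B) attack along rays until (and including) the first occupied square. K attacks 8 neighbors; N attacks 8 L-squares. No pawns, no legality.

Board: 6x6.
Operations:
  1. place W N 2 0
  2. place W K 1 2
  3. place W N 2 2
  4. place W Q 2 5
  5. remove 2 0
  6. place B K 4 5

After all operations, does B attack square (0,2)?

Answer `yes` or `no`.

Op 1: place WN@(2,0)
Op 2: place WK@(1,2)
Op 3: place WN@(2,2)
Op 4: place WQ@(2,5)
Op 5: remove (2,0)
Op 6: place BK@(4,5)
Per-piece attacks for B:
  BK@(4,5): attacks (4,4) (5,5) (3,5) (5,4) (3,4)
B attacks (0,2): no

Answer: no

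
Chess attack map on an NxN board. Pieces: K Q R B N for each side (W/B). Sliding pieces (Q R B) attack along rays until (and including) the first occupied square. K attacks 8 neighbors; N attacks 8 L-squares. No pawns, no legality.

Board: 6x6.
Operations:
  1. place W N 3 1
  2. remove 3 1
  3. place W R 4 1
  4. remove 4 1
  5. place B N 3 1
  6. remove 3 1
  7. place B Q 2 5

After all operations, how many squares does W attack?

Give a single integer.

Answer: 0

Derivation:
Op 1: place WN@(3,1)
Op 2: remove (3,1)
Op 3: place WR@(4,1)
Op 4: remove (4,1)
Op 5: place BN@(3,1)
Op 6: remove (3,1)
Op 7: place BQ@(2,5)
Per-piece attacks for W:
Union (0 distinct): (none)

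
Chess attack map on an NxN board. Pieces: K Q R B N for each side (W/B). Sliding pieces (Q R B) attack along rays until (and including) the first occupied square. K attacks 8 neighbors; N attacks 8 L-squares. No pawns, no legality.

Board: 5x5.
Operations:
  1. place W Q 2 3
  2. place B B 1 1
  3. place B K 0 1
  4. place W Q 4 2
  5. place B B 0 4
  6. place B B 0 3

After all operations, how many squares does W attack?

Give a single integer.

Answer: 18

Derivation:
Op 1: place WQ@(2,3)
Op 2: place BB@(1,1)
Op 3: place BK@(0,1)
Op 4: place WQ@(4,2)
Op 5: place BB@(0,4)
Op 6: place BB@(0,3)
Per-piece attacks for W:
  WQ@(2,3): attacks (2,4) (2,2) (2,1) (2,0) (3,3) (4,3) (1,3) (0,3) (3,4) (3,2) (4,1) (1,4) (1,2) (0,1) [ray(-1,0) blocked at (0,3); ray(-1,-1) blocked at (0,1)]
  WQ@(4,2): attacks (4,3) (4,4) (4,1) (4,0) (3,2) (2,2) (1,2) (0,2) (3,3) (2,4) (3,1) (2,0)
Union (18 distinct): (0,1) (0,2) (0,3) (1,2) (1,3) (1,4) (2,0) (2,1) (2,2) (2,4) (3,1) (3,2) (3,3) (3,4) (4,0) (4,1) (4,3) (4,4)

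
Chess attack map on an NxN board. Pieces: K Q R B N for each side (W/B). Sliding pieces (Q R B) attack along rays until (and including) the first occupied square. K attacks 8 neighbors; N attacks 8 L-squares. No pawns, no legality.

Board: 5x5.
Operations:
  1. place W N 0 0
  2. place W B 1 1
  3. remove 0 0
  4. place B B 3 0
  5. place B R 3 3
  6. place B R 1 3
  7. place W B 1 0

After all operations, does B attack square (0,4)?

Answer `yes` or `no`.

Answer: no

Derivation:
Op 1: place WN@(0,0)
Op 2: place WB@(1,1)
Op 3: remove (0,0)
Op 4: place BB@(3,0)
Op 5: place BR@(3,3)
Op 6: place BR@(1,3)
Op 7: place WB@(1,0)
Per-piece attacks for B:
  BR@(1,3): attacks (1,4) (1,2) (1,1) (2,3) (3,3) (0,3) [ray(0,-1) blocked at (1,1); ray(1,0) blocked at (3,3)]
  BB@(3,0): attacks (4,1) (2,1) (1,2) (0,3)
  BR@(3,3): attacks (3,4) (3,2) (3,1) (3,0) (4,3) (2,3) (1,3) [ray(0,-1) blocked at (3,0); ray(-1,0) blocked at (1,3)]
B attacks (0,4): no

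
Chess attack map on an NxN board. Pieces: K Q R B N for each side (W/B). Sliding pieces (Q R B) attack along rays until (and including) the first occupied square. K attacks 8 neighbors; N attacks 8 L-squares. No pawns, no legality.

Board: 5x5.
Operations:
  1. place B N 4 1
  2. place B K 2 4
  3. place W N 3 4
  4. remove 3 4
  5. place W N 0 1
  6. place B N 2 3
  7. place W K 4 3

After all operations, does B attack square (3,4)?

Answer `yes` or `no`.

Answer: yes

Derivation:
Op 1: place BN@(4,1)
Op 2: place BK@(2,4)
Op 3: place WN@(3,4)
Op 4: remove (3,4)
Op 5: place WN@(0,1)
Op 6: place BN@(2,3)
Op 7: place WK@(4,3)
Per-piece attacks for B:
  BN@(2,3): attacks (4,4) (0,4) (3,1) (4,2) (1,1) (0,2)
  BK@(2,4): attacks (2,3) (3,4) (1,4) (3,3) (1,3)
  BN@(4,1): attacks (3,3) (2,2) (2,0)
B attacks (3,4): yes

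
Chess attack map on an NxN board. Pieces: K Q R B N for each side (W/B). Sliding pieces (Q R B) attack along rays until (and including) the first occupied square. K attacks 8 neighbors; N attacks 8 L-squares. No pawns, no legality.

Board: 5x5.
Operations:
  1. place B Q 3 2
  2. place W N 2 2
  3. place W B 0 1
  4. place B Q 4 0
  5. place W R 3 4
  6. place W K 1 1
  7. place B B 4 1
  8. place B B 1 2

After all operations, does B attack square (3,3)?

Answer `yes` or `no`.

Answer: yes

Derivation:
Op 1: place BQ@(3,2)
Op 2: place WN@(2,2)
Op 3: place WB@(0,1)
Op 4: place BQ@(4,0)
Op 5: place WR@(3,4)
Op 6: place WK@(1,1)
Op 7: place BB@(4,1)
Op 8: place BB@(1,2)
Per-piece attacks for B:
  BB@(1,2): attacks (2,3) (3,4) (2,1) (3,0) (0,3) (0,1) [ray(1,1) blocked at (3,4); ray(-1,-1) blocked at (0,1)]
  BQ@(3,2): attacks (3,3) (3,4) (3,1) (3,0) (4,2) (2,2) (4,3) (4,1) (2,3) (1,4) (2,1) (1,0) [ray(0,1) blocked at (3,4); ray(-1,0) blocked at (2,2); ray(1,-1) blocked at (4,1)]
  BQ@(4,0): attacks (4,1) (3,0) (2,0) (1,0) (0,0) (3,1) (2,2) [ray(0,1) blocked at (4,1); ray(-1,1) blocked at (2,2)]
  BB@(4,1): attacks (3,2) (3,0) [ray(-1,1) blocked at (3,2)]
B attacks (3,3): yes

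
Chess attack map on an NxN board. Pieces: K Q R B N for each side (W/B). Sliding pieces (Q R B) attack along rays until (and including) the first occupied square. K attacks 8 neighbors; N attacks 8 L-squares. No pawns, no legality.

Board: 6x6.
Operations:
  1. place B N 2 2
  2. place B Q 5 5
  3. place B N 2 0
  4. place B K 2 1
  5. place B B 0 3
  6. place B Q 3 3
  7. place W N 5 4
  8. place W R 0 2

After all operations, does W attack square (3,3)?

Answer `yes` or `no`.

Answer: yes

Derivation:
Op 1: place BN@(2,2)
Op 2: place BQ@(5,5)
Op 3: place BN@(2,0)
Op 4: place BK@(2,1)
Op 5: place BB@(0,3)
Op 6: place BQ@(3,3)
Op 7: place WN@(5,4)
Op 8: place WR@(0,2)
Per-piece attacks for W:
  WR@(0,2): attacks (0,3) (0,1) (0,0) (1,2) (2,2) [ray(0,1) blocked at (0,3); ray(1,0) blocked at (2,2)]
  WN@(5,4): attacks (3,5) (4,2) (3,3)
W attacks (3,3): yes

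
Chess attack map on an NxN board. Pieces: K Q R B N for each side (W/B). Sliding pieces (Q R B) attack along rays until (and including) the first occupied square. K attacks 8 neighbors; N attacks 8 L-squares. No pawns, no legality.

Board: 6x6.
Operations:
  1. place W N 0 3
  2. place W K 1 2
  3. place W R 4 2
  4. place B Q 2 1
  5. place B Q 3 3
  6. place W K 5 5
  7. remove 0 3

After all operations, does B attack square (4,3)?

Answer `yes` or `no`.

Op 1: place WN@(0,3)
Op 2: place WK@(1,2)
Op 3: place WR@(4,2)
Op 4: place BQ@(2,1)
Op 5: place BQ@(3,3)
Op 6: place WK@(5,5)
Op 7: remove (0,3)
Per-piece attacks for B:
  BQ@(2,1): attacks (2,2) (2,3) (2,4) (2,5) (2,0) (3,1) (4,1) (5,1) (1,1) (0,1) (3,2) (4,3) (5,4) (3,0) (1,2) (1,0) [ray(-1,1) blocked at (1,2)]
  BQ@(3,3): attacks (3,4) (3,5) (3,2) (3,1) (3,0) (4,3) (5,3) (2,3) (1,3) (0,3) (4,4) (5,5) (4,2) (2,4) (1,5) (2,2) (1,1) (0,0) [ray(1,1) blocked at (5,5); ray(1,-1) blocked at (4,2)]
B attacks (4,3): yes

Answer: yes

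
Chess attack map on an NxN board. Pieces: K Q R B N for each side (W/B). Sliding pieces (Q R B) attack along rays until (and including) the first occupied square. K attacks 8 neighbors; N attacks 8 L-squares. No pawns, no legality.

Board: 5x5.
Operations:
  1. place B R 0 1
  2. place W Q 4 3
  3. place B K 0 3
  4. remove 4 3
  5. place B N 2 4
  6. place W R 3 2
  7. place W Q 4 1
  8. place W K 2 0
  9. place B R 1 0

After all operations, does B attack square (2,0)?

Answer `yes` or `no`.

Op 1: place BR@(0,1)
Op 2: place WQ@(4,3)
Op 3: place BK@(0,3)
Op 4: remove (4,3)
Op 5: place BN@(2,4)
Op 6: place WR@(3,2)
Op 7: place WQ@(4,1)
Op 8: place WK@(2,0)
Op 9: place BR@(1,0)
Per-piece attacks for B:
  BR@(0,1): attacks (0,2) (0,3) (0,0) (1,1) (2,1) (3,1) (4,1) [ray(0,1) blocked at (0,3); ray(1,0) blocked at (4,1)]
  BK@(0,3): attacks (0,4) (0,2) (1,3) (1,4) (1,2)
  BR@(1,0): attacks (1,1) (1,2) (1,3) (1,4) (2,0) (0,0) [ray(1,0) blocked at (2,0)]
  BN@(2,4): attacks (3,2) (4,3) (1,2) (0,3)
B attacks (2,0): yes

Answer: yes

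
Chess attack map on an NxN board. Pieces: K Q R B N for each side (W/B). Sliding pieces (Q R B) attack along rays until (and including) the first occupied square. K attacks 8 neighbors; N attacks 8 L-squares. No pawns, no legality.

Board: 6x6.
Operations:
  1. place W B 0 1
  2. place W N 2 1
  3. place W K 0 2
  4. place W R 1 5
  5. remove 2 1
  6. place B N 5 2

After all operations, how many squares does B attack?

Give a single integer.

Op 1: place WB@(0,1)
Op 2: place WN@(2,1)
Op 3: place WK@(0,2)
Op 4: place WR@(1,5)
Op 5: remove (2,1)
Op 6: place BN@(5,2)
Per-piece attacks for B:
  BN@(5,2): attacks (4,4) (3,3) (4,0) (3,1)
Union (4 distinct): (3,1) (3,3) (4,0) (4,4)

Answer: 4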